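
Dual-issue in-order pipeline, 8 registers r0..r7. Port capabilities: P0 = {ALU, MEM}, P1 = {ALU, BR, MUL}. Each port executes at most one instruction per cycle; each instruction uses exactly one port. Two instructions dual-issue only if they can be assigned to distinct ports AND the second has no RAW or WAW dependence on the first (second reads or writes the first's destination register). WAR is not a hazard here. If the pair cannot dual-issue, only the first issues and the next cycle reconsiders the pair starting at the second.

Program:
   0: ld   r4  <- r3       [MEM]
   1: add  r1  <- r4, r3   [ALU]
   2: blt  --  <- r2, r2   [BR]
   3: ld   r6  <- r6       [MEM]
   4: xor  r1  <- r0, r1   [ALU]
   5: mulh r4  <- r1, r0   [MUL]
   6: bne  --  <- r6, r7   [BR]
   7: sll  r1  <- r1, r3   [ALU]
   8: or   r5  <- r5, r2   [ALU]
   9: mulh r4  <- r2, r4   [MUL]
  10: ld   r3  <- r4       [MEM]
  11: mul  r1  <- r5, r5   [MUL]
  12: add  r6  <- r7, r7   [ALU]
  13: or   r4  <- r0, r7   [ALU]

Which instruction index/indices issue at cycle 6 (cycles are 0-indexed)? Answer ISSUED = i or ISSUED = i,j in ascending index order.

  cy0 -> i0 (ld.MEM) RAW r4
  cy1 -> i1/i2 (add.ALU;blt.BR) pair
  cy2 -> i3/i4 (ld.MEM;xor.ALU) pair
  cy3 -> i5 (mulh.MUL) no-port MUL/BR
  cy4 -> i6/i7 (bne.BR;sll.ALU) pair
  cy5 -> i8/i9 (or.ALU;mulh.MUL) pair
  cy6 -> i10/i11 (ld.MEM;mul.MUL) pair
  cy7 -> i12/i13 (add.ALU;or.ALU) pair

ISSUED = 10,11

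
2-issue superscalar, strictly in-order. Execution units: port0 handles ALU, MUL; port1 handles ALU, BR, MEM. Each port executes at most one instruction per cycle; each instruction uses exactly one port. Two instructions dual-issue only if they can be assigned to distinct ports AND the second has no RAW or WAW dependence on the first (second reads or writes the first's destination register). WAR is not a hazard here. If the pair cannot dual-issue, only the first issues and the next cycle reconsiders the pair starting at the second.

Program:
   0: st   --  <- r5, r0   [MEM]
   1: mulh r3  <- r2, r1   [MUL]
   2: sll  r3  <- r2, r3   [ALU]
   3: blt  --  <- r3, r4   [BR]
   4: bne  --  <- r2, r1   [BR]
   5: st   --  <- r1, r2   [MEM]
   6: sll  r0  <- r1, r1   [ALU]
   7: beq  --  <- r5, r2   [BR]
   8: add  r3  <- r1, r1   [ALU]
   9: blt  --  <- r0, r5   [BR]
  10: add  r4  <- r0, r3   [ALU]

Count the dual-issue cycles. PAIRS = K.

c0: i0+i1 st;mulh  dual
c1: i2 sll  RAW r3
c2: i3 blt  no-port BR/BR
c3: i4 bne  no-port BR/MEM
c4: i5+i6 st;sll  dual
c5: i7+i8 beq;add  dual
c6: i9+i10 blt;add  dual

PAIRS = 4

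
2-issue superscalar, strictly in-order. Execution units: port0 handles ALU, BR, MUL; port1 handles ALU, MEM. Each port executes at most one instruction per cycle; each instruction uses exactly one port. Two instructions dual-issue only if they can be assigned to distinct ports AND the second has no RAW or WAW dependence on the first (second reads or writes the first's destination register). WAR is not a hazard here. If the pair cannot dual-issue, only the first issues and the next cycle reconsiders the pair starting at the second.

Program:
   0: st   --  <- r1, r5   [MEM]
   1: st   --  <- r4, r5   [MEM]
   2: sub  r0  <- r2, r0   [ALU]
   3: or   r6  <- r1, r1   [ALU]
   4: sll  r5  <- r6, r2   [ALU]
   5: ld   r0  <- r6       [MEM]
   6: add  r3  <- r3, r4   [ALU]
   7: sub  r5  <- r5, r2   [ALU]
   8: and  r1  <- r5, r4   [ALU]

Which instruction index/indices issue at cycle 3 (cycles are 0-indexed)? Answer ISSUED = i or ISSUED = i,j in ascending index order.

0. st.MEM @i0  | no-port MEM/MEM
1. st.MEM/sub.ALU @i1/i2  | 2-wide
2. or.ALU @i3  | RAW r6
3. sll.ALU/ld.MEM @i4/i5  | 2-wide
4. add.ALU/sub.ALU @i6/i7  | 2-wide
5. and.ALU @i8  | tail

ISSUED = 4,5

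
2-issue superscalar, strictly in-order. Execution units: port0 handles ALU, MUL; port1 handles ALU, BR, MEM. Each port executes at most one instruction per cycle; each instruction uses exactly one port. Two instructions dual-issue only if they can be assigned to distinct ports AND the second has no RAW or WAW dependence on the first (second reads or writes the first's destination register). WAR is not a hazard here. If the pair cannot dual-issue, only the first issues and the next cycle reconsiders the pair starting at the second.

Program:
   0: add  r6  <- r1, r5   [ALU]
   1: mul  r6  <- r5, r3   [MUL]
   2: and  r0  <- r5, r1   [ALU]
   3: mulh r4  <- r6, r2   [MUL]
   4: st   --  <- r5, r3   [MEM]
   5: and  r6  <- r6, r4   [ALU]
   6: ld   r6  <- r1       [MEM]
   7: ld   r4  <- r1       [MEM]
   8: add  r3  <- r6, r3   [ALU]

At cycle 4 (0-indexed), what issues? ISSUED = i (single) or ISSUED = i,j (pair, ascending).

[0] i0  add.ALU  -- WAW r6
[1] i1&i2  mul.MUL/and.ALU  -- 2-wide
[2] i3&i4  mulh.MUL/st.MEM  -- 2-wide
[3] i5  and.ALU  -- WAW r6
[4] i6  ld.MEM  -- no-port MEM/MEM
[5] i7&i8  ld.MEM/add.ALU  -- 2-wide

ISSUED = 6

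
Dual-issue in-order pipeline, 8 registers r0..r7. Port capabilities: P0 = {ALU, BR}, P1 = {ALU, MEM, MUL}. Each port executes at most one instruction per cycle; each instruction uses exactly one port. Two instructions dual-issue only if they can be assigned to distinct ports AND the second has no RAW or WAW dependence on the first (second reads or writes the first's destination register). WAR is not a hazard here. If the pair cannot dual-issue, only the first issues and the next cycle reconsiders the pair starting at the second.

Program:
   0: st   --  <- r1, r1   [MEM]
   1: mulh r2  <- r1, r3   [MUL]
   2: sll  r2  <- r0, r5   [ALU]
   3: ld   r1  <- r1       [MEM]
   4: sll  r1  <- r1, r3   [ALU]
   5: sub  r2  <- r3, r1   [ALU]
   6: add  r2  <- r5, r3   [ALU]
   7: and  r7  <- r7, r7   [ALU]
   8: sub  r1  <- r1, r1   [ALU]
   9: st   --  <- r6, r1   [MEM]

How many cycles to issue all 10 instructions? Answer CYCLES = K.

t=0 i0:st.MEM ; no-port MEM/MUL
t=1 i1:mulh.MUL ; WAW r2
t=2 i2+i3:sll.ALU+ld.MEM ; dual
t=3 i4:sll.ALU ; RAW r1
t=4 i5:sub.ALU ; WAW r2
t=5 i6+i7:add.ALU+and.ALU ; dual
t=6 i8:sub.ALU ; RAW r1
t=7 i9:st.MEM ; tail

CYCLES = 8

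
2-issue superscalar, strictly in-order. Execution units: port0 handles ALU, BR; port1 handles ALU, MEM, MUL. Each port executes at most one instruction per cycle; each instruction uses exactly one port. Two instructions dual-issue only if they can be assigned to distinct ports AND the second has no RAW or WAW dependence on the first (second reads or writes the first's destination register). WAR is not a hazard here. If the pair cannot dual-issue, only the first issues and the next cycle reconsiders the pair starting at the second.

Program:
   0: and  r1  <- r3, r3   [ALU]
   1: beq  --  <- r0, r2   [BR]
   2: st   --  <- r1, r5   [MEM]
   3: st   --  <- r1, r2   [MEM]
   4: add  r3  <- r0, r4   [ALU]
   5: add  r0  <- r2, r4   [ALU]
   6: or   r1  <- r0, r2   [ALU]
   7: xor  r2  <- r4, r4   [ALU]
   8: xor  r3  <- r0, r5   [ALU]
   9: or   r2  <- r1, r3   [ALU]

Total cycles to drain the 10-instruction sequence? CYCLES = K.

CYCLES = 7

  cy0 -> i0,i1 (and.ALU/beq.BR) dual
  cy1 -> i2 (st.MEM) no-port MEM/MEM
  cy2 -> i3,i4 (st.MEM/add.ALU) dual
  cy3 -> i5 (add.ALU) RAW r0
  cy4 -> i6,i7 (or.ALU/xor.ALU) dual
  cy5 -> i8 (xor.ALU) RAW r3
  cy6 -> i9 (or.ALU) tail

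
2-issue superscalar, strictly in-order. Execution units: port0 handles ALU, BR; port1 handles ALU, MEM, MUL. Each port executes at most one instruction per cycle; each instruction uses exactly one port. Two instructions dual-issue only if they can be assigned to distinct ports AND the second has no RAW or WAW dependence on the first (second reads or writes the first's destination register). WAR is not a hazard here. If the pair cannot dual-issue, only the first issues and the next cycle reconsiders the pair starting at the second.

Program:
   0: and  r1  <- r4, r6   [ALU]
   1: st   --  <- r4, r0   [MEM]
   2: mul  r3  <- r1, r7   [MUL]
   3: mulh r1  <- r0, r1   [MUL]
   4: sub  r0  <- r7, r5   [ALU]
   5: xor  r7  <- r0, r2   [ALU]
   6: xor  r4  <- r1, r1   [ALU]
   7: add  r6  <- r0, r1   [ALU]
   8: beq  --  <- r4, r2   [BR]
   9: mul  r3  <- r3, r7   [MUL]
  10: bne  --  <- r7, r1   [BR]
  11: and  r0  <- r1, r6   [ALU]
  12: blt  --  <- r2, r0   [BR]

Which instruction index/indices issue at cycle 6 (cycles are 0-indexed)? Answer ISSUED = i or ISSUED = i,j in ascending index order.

t=0 i0/i1:and st ; 2-wide
t=1 i2:mul ; no-port MUL/MUL
t=2 i3/i4:mulh sub ; 2-wide
t=3 i5/i6:xor xor ; 2-wide
t=4 i7/i8:add beq ; 2-wide
t=5 i9/i10:mul bne ; 2-wide
t=6 i11:and ; RAW r0
t=7 i12:blt ; tail

ISSUED = 11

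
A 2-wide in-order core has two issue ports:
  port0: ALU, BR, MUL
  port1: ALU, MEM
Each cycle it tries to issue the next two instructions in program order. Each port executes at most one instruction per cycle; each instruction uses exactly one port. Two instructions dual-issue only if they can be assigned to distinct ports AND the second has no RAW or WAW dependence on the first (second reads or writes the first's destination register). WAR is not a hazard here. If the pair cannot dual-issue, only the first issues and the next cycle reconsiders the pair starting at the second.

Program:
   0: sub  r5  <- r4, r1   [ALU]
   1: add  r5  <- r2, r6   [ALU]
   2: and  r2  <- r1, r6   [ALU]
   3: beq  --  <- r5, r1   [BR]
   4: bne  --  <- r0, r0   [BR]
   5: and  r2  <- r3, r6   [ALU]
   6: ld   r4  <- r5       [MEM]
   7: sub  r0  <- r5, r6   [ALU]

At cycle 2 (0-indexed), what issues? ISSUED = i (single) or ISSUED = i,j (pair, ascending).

c0: i0 sub.ALU  WAW r5
c1: i1&i2 add.ALU+and.ALU  pair
c2: i3 beq.BR  no-port BR/BR
c3: i4&i5 bne.BR+and.ALU  pair
c4: i6&i7 ld.MEM+sub.ALU  pair

ISSUED = 3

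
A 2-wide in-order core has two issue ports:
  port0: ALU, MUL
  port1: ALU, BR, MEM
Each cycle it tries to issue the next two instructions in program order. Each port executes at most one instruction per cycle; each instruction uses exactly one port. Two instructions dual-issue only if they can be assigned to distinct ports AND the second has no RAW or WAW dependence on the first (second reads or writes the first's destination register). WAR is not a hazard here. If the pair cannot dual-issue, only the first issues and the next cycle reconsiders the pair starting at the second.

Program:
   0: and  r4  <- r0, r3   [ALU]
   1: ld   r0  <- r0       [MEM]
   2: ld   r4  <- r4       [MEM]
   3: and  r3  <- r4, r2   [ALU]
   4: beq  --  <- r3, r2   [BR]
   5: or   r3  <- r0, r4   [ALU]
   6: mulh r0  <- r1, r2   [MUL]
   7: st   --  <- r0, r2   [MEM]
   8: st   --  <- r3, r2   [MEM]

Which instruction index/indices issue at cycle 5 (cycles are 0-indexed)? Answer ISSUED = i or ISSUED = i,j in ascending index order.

ISSUED = 7

c0: i0,i1 and.ALU/ld.MEM  2-wide
c1: i2 ld.MEM  RAW r4
c2: i3 and.ALU  RAW r3
c3: i4,i5 beq.BR/or.ALU  2-wide
c4: i6 mulh.MUL  RAW r0
c5: i7 st.MEM  no-port MEM/MEM
c6: i8 st.MEM  tail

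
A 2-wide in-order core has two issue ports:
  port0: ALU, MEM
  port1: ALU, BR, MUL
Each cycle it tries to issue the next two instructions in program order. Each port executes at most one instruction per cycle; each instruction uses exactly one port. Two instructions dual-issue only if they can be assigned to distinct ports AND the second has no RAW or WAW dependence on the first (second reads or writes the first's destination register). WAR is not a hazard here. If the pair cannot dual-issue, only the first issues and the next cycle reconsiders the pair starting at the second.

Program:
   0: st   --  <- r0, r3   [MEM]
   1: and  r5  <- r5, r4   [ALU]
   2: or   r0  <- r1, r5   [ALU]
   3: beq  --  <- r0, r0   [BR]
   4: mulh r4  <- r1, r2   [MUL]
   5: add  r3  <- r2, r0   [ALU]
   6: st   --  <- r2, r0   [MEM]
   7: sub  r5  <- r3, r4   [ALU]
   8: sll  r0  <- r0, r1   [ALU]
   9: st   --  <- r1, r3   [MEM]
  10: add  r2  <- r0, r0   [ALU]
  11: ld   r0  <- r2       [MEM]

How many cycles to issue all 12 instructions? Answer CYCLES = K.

CYCLES = 8

  cy0 -> i0&i1 (st.MEM;and.ALU) pair
  cy1 -> i2 (or.ALU) RAW r0
  cy2 -> i3 (beq.BR) no-port BR/MUL
  cy3 -> i4&i5 (mulh.MUL;add.ALU) pair
  cy4 -> i6&i7 (st.MEM;sub.ALU) pair
  cy5 -> i8&i9 (sll.ALU;st.MEM) pair
  cy6 -> i10 (add.ALU) RAW r2
  cy7 -> i11 (ld.MEM) tail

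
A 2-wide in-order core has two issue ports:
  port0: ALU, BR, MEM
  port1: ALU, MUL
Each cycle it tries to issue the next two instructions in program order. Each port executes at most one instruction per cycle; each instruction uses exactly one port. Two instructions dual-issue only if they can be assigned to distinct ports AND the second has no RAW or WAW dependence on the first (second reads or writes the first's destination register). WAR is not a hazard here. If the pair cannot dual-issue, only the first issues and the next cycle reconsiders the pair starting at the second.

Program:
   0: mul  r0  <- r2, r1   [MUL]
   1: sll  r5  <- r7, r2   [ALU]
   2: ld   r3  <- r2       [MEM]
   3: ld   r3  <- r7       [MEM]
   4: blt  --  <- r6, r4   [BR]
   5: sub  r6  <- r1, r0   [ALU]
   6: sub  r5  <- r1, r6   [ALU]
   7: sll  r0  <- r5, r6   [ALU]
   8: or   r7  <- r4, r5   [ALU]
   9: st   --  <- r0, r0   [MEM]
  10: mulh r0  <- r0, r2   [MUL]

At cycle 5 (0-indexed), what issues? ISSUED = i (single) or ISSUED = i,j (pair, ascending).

  cy0 -> i0,i1 (mul+sll) pair
  cy1 -> i2 (ld) no-port MEM/MEM
  cy2 -> i3 (ld) no-port MEM/BR
  cy3 -> i4,i5 (blt+sub) pair
  cy4 -> i6 (sub) RAW r5
  cy5 -> i7,i8 (sll+or) pair
  cy6 -> i9,i10 (st+mulh) pair

ISSUED = 7,8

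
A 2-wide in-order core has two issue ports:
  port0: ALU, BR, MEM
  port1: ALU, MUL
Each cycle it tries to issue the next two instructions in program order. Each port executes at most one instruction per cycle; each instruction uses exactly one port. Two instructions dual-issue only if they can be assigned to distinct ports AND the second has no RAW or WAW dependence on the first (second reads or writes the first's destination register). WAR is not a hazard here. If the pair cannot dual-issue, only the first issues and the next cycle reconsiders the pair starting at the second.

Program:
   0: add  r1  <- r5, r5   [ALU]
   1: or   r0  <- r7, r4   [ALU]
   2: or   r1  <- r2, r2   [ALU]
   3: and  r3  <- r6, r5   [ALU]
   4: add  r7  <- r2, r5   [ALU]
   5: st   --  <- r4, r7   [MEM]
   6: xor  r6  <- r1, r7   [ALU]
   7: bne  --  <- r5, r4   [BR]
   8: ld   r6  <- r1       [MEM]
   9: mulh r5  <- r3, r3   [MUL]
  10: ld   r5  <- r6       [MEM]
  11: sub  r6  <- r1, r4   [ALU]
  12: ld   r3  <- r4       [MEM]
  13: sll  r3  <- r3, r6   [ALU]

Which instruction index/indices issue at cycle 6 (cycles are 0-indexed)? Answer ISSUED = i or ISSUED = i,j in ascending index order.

0. add or @i0&i1  | dual
1. or and @i2&i3  | dual
2. add @i4  | RAW r7
3. st xor @i5&i6  | dual
4. bne @i7  | no-port BR/MEM
5. ld mulh @i8&i9  | dual
6. ld sub @i10&i11  | dual
7. ld @i12  | RAW+WAW r3
8. sll @i13  | tail

ISSUED = 10,11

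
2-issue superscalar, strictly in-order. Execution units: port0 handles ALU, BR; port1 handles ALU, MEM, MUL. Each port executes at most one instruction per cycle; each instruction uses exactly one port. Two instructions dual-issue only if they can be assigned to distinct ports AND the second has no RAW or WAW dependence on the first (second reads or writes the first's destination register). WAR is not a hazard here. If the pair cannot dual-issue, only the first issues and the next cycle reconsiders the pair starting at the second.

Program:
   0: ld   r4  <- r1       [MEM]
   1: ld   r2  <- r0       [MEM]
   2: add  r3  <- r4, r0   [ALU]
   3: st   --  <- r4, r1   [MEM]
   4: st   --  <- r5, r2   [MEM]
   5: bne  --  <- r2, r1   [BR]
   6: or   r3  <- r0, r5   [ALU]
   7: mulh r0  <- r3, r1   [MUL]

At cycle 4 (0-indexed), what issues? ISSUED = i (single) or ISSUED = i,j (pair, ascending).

c0: i0 ld.MEM  no-port MEM/MEM
c1: i1,i2 ld.MEM+add.ALU  pair
c2: i3 st.MEM  no-port MEM/MEM
c3: i4,i5 st.MEM+bne.BR  pair
c4: i6 or.ALU  RAW r3
c5: i7 mulh.MUL  tail

ISSUED = 6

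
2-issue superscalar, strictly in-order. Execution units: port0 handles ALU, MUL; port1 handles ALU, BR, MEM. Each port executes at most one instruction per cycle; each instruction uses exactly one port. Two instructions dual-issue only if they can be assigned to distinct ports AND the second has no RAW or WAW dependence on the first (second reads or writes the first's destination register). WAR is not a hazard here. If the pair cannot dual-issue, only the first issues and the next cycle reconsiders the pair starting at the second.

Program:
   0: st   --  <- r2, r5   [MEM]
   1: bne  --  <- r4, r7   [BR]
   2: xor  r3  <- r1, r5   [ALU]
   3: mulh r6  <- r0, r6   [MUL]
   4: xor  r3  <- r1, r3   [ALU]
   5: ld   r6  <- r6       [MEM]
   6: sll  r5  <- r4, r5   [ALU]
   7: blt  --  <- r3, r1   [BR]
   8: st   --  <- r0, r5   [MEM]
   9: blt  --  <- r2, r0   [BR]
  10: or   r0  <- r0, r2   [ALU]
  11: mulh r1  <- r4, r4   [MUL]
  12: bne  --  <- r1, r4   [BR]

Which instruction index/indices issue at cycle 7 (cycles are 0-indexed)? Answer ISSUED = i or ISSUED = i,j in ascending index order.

ISSUED = 11

0. st @i0  | no-port MEM/BR
1. bne+xor @i1,i2  | dual
2. mulh+xor @i3,i4  | dual
3. ld+sll @i5,i6  | dual
4. blt @i7  | no-port BR/MEM
5. st @i8  | no-port MEM/BR
6. blt+or @i9,i10  | dual
7. mulh @i11  | RAW r1
8. bne @i12  | tail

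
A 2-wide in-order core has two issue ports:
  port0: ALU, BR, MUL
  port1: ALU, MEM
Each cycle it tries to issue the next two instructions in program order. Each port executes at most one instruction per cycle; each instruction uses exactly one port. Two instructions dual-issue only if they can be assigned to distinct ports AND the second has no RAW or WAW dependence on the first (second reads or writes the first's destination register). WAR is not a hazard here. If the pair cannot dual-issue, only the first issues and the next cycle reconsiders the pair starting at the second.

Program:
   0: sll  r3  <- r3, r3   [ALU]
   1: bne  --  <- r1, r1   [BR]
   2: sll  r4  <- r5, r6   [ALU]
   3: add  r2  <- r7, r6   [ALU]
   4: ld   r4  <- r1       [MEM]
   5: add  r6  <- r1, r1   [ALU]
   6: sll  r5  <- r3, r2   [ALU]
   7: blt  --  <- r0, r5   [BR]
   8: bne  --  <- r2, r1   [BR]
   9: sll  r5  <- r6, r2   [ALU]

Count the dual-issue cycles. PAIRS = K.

t=0 i0/i1:sll.ALU/bne.BR ; pair
t=1 i2/i3:sll.ALU/add.ALU ; pair
t=2 i4/i5:ld.MEM/add.ALU ; pair
t=3 i6:sll.ALU ; RAW r5
t=4 i7:blt.BR ; no-port BR/BR
t=5 i8/i9:bne.BR/sll.ALU ; pair

PAIRS = 4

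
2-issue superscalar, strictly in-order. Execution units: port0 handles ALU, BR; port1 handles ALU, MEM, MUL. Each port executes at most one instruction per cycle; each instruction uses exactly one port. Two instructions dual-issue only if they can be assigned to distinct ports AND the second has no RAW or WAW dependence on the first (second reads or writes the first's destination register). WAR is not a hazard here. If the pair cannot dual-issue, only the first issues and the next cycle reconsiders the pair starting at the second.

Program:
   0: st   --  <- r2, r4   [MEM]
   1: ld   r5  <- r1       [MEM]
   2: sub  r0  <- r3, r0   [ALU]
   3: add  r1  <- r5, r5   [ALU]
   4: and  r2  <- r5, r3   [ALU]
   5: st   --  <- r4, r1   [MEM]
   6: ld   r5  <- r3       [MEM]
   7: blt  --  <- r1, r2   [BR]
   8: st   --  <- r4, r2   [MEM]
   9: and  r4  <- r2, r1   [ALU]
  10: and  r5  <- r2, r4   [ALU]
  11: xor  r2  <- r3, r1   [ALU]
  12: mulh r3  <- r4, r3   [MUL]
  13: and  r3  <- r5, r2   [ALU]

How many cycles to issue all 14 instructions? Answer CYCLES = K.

c0: i0 st  no-port MEM/MEM
c1: i1/i2 ld;sub  2-wide
c2: i3/i4 add;and  2-wide
c3: i5 st  no-port MEM/MEM
c4: i6/i7 ld;blt  2-wide
c5: i8/i9 st;and  2-wide
c6: i10/i11 and;xor  2-wide
c7: i12 mulh  WAW r3
c8: i13 and  tail

CYCLES = 9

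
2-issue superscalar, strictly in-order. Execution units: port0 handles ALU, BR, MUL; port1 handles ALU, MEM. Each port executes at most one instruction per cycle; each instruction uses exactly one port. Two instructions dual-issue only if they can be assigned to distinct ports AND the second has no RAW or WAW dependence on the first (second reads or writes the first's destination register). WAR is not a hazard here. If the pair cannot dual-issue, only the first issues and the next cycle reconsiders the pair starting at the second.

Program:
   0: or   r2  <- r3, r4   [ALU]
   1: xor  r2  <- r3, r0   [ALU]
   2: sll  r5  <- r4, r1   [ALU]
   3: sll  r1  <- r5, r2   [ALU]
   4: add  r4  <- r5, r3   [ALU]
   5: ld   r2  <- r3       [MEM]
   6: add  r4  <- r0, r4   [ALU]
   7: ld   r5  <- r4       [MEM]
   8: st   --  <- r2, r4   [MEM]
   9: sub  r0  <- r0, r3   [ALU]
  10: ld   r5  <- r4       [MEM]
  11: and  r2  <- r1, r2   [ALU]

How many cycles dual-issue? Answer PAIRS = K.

PAIRS = 5

c0: i0 or  WAW r2
c1: i1/i2 xor;sll  2-wide
c2: i3/i4 sll;add  2-wide
c3: i5/i6 ld;add  2-wide
c4: i7 ld  no-port MEM/MEM
c5: i8/i9 st;sub  2-wide
c6: i10/i11 ld;and  2-wide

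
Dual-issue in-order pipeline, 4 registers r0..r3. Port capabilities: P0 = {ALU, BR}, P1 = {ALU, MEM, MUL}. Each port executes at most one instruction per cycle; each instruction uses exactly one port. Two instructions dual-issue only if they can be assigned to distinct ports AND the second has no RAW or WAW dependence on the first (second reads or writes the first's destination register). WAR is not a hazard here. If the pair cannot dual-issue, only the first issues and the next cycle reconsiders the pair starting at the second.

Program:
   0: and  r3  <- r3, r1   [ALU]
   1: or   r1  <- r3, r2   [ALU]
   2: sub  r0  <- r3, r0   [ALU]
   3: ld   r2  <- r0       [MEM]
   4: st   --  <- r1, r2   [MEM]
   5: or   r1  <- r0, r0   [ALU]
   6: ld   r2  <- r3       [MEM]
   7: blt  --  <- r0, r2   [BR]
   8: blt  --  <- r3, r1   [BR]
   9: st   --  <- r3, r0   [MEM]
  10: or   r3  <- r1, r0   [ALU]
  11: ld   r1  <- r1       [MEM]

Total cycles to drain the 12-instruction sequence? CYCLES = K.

CYCLES = 8

t=0 i0:and.ALU ; RAW r3
t=1 i1&i2:or.ALU+sub.ALU ; 2-wide
t=2 i3:ld.MEM ; no-port MEM/MEM
t=3 i4&i5:st.MEM+or.ALU ; 2-wide
t=4 i6:ld.MEM ; RAW r2
t=5 i7:blt.BR ; no-port BR/BR
t=6 i8&i9:blt.BR+st.MEM ; 2-wide
t=7 i10&i11:or.ALU+ld.MEM ; 2-wide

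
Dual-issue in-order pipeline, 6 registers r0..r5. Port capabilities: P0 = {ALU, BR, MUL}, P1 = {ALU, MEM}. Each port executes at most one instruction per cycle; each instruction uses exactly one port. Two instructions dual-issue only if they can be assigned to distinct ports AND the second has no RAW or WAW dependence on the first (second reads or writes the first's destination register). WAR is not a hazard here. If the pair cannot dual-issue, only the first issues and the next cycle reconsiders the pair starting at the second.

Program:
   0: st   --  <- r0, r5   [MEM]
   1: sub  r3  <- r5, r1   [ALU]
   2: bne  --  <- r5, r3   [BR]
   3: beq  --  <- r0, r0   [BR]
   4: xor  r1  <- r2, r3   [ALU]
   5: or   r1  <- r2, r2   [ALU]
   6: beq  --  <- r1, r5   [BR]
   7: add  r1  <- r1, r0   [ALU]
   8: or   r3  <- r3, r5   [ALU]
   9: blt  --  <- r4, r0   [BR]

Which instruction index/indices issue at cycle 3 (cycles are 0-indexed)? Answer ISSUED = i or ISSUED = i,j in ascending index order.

ISSUED = 5

[0] i0+i1  st.MEM;sub.ALU  -- pair
[1] i2  bne.BR  -- no-port BR/BR
[2] i3+i4  beq.BR;xor.ALU  -- pair
[3] i5  or.ALU  -- RAW r1
[4] i6+i7  beq.BR;add.ALU  -- pair
[5] i8+i9  or.ALU;blt.BR  -- pair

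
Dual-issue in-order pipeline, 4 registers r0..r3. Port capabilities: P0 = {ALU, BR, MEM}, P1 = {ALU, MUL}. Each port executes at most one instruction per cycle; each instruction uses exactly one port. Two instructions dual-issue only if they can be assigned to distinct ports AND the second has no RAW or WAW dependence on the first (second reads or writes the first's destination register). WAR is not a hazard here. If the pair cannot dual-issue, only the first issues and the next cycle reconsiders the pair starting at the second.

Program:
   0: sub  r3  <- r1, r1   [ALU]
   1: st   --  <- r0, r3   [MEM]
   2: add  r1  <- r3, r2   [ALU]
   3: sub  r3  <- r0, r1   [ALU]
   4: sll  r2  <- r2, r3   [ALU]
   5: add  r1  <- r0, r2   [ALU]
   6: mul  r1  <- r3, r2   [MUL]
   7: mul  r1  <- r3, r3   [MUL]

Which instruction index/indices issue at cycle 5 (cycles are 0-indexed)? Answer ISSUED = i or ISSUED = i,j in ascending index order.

ISSUED = 6

0. sub @i0  | RAW r3
1. st;add @i1&i2  | 2-wide
2. sub @i3  | RAW r3
3. sll @i4  | RAW r2
4. add @i5  | WAW r1
5. mul @i6  | no-port MUL/MUL
6. mul @i7  | tail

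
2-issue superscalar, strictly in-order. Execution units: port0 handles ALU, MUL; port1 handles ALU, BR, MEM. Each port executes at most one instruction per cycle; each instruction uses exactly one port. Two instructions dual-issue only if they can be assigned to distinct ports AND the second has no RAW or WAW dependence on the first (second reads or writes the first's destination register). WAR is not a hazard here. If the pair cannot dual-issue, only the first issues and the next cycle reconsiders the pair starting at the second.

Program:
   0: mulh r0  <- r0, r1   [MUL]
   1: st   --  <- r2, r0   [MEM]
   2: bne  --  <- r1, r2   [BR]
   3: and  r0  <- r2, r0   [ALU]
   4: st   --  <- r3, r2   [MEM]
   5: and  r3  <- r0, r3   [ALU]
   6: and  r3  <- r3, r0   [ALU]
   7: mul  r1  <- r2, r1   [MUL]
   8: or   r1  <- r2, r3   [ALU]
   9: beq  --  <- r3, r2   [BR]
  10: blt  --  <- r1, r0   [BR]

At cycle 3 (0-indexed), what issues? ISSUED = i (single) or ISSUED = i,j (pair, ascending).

ISSUED = 4,5

#0 head=0: mulh i0 RAW r0
#1 head=1: st i1 no-port MEM/BR
#2 head=2: bne/and i2,i3 2-wide
#3 head=4: st/and i4,i5 2-wide
#4 head=6: and/mul i6,i7 2-wide
#5 head=8: or/beq i8,i9 2-wide
#6 head=10: blt i10 tail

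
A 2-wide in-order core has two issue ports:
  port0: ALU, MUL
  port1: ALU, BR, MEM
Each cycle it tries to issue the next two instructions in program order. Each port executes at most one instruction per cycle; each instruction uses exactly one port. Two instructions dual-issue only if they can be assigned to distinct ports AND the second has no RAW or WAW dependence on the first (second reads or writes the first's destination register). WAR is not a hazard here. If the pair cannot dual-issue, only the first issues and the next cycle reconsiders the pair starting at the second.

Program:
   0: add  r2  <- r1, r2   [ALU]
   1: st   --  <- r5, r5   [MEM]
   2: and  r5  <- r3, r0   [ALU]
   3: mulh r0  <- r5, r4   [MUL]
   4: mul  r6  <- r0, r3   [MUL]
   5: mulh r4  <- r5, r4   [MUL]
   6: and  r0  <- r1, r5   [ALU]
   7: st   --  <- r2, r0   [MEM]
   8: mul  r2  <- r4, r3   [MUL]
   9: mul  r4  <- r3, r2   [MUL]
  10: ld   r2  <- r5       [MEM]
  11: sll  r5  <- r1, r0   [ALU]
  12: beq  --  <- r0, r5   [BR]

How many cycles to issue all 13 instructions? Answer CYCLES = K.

CYCLES = 9

[0] i0&i1  add+st  -- 2-wide
[1] i2  and  -- RAW r5
[2] i3  mulh  -- no-port MUL/MUL
[3] i4  mul  -- no-port MUL/MUL
[4] i5&i6  mulh+and  -- 2-wide
[5] i7&i8  st+mul  -- 2-wide
[6] i9&i10  mul+ld  -- 2-wide
[7] i11  sll  -- RAW r5
[8] i12  beq  -- tail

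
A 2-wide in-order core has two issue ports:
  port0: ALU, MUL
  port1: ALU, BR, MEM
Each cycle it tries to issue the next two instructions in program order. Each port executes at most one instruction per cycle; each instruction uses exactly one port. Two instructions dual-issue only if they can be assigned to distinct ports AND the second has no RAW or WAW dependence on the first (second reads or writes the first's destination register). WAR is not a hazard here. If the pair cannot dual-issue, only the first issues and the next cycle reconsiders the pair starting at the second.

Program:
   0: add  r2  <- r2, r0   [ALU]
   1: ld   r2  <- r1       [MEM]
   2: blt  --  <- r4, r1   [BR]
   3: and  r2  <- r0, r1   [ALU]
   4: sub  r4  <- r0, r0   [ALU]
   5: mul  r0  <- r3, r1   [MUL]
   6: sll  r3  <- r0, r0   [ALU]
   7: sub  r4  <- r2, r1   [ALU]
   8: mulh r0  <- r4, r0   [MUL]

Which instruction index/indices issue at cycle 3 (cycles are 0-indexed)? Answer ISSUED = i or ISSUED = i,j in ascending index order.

ISSUED = 4,5

t=0 i0:add.ALU ; WAW r2
t=1 i1:ld.MEM ; no-port MEM/BR
t=2 i2/i3:blt.BR;and.ALU ; dual
t=3 i4/i5:sub.ALU;mul.MUL ; dual
t=4 i6/i7:sll.ALU;sub.ALU ; dual
t=5 i8:mulh.MUL ; tail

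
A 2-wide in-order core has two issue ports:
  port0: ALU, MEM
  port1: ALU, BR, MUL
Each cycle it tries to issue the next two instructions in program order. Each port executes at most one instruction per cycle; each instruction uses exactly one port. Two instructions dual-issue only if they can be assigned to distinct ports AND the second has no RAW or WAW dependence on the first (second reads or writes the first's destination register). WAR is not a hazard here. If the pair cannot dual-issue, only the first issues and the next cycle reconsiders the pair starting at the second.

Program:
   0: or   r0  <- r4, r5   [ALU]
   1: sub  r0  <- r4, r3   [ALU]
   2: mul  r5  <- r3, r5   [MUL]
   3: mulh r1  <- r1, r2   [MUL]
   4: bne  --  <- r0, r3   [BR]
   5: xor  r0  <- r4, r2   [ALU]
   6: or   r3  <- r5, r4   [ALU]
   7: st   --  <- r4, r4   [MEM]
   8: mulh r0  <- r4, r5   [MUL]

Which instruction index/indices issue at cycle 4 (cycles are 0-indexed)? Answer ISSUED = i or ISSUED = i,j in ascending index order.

ISSUED = 6,7

  cy0 -> i0 (or) WAW r0
  cy1 -> i1&i2 (sub;mul) dual
  cy2 -> i3 (mulh) no-port MUL/BR
  cy3 -> i4&i5 (bne;xor) dual
  cy4 -> i6&i7 (or;st) dual
  cy5 -> i8 (mulh) tail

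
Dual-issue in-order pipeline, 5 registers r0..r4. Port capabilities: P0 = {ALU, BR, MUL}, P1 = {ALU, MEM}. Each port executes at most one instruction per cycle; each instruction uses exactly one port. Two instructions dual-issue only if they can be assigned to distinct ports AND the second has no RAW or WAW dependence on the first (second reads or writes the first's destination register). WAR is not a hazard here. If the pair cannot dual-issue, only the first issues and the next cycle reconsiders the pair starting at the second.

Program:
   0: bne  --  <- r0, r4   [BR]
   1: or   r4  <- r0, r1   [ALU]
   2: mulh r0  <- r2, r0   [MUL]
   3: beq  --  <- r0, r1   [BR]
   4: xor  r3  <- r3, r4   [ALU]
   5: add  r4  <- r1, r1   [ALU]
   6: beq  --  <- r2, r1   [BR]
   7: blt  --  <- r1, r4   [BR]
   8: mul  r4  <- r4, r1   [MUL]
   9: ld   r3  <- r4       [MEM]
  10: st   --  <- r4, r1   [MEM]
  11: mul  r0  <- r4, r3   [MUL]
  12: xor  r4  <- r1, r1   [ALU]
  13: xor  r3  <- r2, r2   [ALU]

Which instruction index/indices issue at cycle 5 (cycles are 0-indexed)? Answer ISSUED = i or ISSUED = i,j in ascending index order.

ISSUED = 8

t=0 i0&i1:bne or ; pair
t=1 i2:mulh ; no-port MUL/BR
t=2 i3&i4:beq xor ; pair
t=3 i5&i6:add beq ; pair
t=4 i7:blt ; no-port BR/MUL
t=5 i8:mul ; RAW r4
t=6 i9:ld ; no-port MEM/MEM
t=7 i10&i11:st mul ; pair
t=8 i12&i13:xor xor ; pair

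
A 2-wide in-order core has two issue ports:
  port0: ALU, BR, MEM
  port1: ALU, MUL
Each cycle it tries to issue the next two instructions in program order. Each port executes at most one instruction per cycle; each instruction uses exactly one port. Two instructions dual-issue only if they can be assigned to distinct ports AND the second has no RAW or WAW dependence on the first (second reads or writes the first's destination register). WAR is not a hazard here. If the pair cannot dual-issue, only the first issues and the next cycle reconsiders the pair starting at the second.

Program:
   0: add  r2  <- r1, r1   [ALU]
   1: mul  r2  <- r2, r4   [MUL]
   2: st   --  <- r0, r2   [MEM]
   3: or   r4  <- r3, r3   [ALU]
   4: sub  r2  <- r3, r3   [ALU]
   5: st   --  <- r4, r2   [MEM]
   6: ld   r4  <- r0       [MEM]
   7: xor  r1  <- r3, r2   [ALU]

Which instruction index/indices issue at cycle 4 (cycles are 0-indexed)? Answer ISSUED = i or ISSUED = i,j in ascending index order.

ISSUED = 5

c0: i0 add  RAW+WAW r2
c1: i1 mul  RAW r2
c2: i2&i3 st+or  dual
c3: i4 sub  RAW r2
c4: i5 st  no-port MEM/MEM
c5: i6&i7 ld+xor  dual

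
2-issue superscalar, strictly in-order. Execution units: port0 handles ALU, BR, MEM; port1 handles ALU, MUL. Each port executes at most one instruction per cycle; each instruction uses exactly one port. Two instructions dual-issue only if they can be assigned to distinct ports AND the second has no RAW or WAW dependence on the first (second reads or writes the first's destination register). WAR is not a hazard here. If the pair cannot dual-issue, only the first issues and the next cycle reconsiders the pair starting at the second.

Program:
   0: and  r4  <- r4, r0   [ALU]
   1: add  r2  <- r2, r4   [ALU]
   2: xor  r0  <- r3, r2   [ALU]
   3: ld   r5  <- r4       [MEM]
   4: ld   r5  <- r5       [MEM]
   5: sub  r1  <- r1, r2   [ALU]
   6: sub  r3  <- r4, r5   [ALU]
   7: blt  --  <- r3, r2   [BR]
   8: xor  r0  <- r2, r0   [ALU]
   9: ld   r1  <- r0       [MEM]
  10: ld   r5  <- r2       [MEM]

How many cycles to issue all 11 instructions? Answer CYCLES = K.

t=0 i0:and.ALU ; RAW r4
t=1 i1:add.ALU ; RAW r2
t=2 i2/i3:xor.ALU;ld.MEM ; 2-wide
t=3 i4/i5:ld.MEM;sub.ALU ; 2-wide
t=4 i6:sub.ALU ; RAW r3
t=5 i7/i8:blt.BR;xor.ALU ; 2-wide
t=6 i9:ld.MEM ; no-port MEM/MEM
t=7 i10:ld.MEM ; tail

CYCLES = 8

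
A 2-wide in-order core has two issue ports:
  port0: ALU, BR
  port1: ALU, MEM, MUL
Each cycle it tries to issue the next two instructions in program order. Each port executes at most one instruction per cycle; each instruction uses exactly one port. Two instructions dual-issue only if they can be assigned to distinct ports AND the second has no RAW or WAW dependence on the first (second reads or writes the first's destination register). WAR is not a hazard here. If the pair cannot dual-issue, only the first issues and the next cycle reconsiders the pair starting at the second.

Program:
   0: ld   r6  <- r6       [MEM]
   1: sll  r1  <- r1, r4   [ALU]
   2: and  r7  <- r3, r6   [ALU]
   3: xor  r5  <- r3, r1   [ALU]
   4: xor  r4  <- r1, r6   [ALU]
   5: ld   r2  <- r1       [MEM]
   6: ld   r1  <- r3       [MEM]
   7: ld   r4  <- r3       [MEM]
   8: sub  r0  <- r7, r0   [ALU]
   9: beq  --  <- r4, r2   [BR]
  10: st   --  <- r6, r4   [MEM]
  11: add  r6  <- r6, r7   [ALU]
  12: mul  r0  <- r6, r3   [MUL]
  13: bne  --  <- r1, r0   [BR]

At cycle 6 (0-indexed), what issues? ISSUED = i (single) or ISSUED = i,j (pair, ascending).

c0: i0+i1 ld.MEM sll.ALU  pair
c1: i2+i3 and.ALU xor.ALU  pair
c2: i4+i5 xor.ALU ld.MEM  pair
c3: i6 ld.MEM  no-port MEM/MEM
c4: i7+i8 ld.MEM sub.ALU  pair
c5: i9+i10 beq.BR st.MEM  pair
c6: i11 add.ALU  RAW r6
c7: i12 mul.MUL  RAW r0
c8: i13 bne.BR  tail

ISSUED = 11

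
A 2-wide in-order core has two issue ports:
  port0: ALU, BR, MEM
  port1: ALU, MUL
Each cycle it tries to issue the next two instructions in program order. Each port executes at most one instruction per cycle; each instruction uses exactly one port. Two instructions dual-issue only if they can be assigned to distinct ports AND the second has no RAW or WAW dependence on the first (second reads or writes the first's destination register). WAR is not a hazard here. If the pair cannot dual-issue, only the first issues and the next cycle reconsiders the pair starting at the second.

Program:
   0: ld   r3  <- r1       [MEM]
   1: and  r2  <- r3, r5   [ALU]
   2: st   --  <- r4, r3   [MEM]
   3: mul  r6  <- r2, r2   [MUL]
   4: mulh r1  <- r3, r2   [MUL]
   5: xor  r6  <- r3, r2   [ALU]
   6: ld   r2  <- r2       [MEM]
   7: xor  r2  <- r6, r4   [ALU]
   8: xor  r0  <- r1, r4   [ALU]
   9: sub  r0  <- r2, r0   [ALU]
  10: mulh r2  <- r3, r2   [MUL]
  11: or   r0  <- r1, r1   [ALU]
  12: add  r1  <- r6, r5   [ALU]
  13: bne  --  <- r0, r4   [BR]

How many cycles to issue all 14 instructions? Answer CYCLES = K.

[0] i0  ld.MEM  -- RAW r3
[1] i1,i2  and.ALU st.MEM  -- pair
[2] i3  mul.MUL  -- no-port MUL/MUL
[3] i4,i5  mulh.MUL xor.ALU  -- pair
[4] i6  ld.MEM  -- WAW r2
[5] i7,i8  xor.ALU xor.ALU  -- pair
[6] i9,i10  sub.ALU mulh.MUL  -- pair
[7] i11,i12  or.ALU add.ALU  -- pair
[8] i13  bne.BR  -- tail

CYCLES = 9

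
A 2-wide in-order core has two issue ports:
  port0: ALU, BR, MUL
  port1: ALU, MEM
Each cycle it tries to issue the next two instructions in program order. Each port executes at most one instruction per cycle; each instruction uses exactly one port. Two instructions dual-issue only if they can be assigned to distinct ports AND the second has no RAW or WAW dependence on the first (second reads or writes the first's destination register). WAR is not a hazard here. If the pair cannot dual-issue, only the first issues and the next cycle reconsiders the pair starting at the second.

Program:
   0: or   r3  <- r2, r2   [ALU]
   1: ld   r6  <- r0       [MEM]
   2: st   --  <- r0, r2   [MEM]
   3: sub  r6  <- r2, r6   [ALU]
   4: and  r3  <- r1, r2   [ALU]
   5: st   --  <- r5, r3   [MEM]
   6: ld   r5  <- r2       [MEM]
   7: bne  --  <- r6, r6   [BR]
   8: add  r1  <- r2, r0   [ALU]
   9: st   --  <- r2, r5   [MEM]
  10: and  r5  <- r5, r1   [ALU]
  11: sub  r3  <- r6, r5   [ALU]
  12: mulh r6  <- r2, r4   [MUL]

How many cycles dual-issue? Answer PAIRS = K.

[0] i0/i1  or.ALU/ld.MEM  -- pair
[1] i2/i3  st.MEM/sub.ALU  -- pair
[2] i4  and.ALU  -- RAW r3
[3] i5  st.MEM  -- no-port MEM/MEM
[4] i6/i7  ld.MEM/bne.BR  -- pair
[5] i8/i9  add.ALU/st.MEM  -- pair
[6] i10  and.ALU  -- RAW r5
[7] i11/i12  sub.ALU/mulh.MUL  -- pair

PAIRS = 5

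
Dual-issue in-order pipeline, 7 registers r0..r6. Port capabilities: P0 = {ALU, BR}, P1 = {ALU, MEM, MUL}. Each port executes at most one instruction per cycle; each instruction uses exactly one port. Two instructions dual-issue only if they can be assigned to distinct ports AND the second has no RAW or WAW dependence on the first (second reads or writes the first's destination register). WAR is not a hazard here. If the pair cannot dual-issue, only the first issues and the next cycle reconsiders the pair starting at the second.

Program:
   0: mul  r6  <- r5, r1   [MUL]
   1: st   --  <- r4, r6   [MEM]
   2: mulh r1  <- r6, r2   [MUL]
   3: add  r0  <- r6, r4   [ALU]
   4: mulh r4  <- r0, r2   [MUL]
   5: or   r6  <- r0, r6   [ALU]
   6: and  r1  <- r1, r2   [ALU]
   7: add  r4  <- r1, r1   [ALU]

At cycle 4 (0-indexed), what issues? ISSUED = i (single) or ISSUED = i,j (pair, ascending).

ISSUED = 6

#0 head=0: mul i0 no-port MUL/MEM
#1 head=1: st i1 no-port MEM/MUL
#2 head=2: mulh;add i2&i3 2-wide
#3 head=4: mulh;or i4&i5 2-wide
#4 head=6: and i6 RAW r1
#5 head=7: add i7 tail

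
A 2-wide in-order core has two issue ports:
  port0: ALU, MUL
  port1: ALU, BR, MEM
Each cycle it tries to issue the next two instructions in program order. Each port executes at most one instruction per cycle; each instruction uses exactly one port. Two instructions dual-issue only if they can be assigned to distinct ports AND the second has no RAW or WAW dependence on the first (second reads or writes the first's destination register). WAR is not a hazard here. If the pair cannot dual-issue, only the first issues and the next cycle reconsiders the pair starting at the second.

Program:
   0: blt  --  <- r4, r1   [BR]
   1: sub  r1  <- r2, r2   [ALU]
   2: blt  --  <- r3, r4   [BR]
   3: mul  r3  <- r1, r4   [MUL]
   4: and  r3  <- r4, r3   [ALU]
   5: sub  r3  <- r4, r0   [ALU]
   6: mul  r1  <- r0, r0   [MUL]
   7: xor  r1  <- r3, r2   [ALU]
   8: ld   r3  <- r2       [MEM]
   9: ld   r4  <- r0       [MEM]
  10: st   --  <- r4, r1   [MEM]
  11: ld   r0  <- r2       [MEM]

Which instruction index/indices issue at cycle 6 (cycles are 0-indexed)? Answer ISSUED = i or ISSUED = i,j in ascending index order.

ISSUED = 10

t=0 i0&i1:blt.BR/sub.ALU ; 2-wide
t=1 i2&i3:blt.BR/mul.MUL ; 2-wide
t=2 i4:and.ALU ; WAW r3
t=3 i5&i6:sub.ALU/mul.MUL ; 2-wide
t=4 i7&i8:xor.ALU/ld.MEM ; 2-wide
t=5 i9:ld.MEM ; no-port MEM/MEM
t=6 i10:st.MEM ; no-port MEM/MEM
t=7 i11:ld.MEM ; tail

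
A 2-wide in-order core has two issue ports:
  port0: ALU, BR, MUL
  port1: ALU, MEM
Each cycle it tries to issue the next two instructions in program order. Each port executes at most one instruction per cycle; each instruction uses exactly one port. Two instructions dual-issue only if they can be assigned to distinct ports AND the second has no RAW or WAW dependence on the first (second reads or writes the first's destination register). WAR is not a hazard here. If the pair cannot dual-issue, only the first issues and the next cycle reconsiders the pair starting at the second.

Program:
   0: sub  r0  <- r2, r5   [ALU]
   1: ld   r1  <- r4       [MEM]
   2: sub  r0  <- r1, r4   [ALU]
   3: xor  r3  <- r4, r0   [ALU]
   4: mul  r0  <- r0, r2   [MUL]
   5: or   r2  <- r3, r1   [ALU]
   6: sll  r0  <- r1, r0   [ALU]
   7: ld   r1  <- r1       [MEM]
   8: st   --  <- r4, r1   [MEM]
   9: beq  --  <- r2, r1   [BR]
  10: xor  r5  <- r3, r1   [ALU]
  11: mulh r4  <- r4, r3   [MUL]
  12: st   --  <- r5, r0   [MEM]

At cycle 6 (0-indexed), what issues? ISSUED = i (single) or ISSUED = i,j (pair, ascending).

  cy0 -> i0/i1 (sub+ld) dual
  cy1 -> i2 (sub) RAW r0
  cy2 -> i3/i4 (xor+mul) dual
  cy3 -> i5/i6 (or+sll) dual
  cy4 -> i7 (ld) no-port MEM/MEM
  cy5 -> i8/i9 (st+beq) dual
  cy6 -> i10/i11 (xor+mulh) dual
  cy7 -> i12 (st) tail

ISSUED = 10,11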